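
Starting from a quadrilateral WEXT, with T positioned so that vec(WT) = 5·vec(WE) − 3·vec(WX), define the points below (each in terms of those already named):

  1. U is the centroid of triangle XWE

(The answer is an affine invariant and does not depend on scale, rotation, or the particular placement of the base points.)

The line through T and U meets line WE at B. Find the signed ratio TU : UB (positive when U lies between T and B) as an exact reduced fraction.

Work in coordinates with W = (0, 0), E = (1, 0), X = (0, 1), T = (5, -3).
1. U is the centroid of triangle XWE ⇒ U = (1/3, 1/3)
line TU meets WE at B = (4/5, 0)
U = T + t·(B−T) with t = 10/9, so TU:UB = 10/9:-1/9

TU:UB = -10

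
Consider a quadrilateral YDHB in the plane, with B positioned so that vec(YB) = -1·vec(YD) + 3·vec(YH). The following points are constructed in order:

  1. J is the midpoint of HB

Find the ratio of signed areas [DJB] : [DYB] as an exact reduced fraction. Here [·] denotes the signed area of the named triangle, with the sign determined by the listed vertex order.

Work in coordinates with Y = (0, 0), D = (1, 0), H = (0, 1), B = (-1, 3).
1. J is the midpoint of HB ⇒ J = (-1/2, 2)
2·[DJB] = -1/2, 2·[DYB] = -3
[DJB]:[DYB] = -1/2:-3 = 1/6

[DJB]:[DYB] = 1/6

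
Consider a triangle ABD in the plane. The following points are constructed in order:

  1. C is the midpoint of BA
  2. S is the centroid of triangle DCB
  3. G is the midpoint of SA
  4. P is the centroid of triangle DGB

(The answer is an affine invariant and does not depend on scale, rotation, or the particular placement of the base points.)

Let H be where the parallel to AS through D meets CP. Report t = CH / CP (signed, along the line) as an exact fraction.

Set A = (0, 0), B = (1, 0), D = (0, 1); any affine frame gives the same invariant.
1. C is the midpoint of BA ⇒ C = (1/2, 0)
2. S is the centroid of triangle DCB ⇒ S = (1/2, 1/3)
3. G is the midpoint of SA ⇒ G = (1/4, 1/6)
4. P is the centroid of triangle DGB ⇒ P = (5/12, 7/18)
through D parallel to AS: direction (1/2, 1/3); meets CP at H = (1/4, 7/6)
H = C + t·(P−C) with t = 3

t = 3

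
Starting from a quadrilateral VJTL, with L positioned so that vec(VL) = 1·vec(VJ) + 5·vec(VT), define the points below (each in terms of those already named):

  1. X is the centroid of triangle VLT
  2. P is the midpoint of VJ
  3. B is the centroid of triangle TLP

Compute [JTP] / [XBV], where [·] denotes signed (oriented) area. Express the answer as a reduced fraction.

Work in coordinates with V = (0, 0), J = (1, 0), T = (0, 1), L = (1, 5).
1. X is the centroid of triangle VLT ⇒ X = (1/3, 2)
2. P is the midpoint of VJ ⇒ P = (1/2, 0)
3. B is the centroid of triangle TLP ⇒ B = (1/2, 2)
2·[JTP] = 1/2, 2·[XBV] = -1/3
[JTP]:[XBV] = 1/2:-1/3 = -3/2

[JTP]:[XBV] = -3/2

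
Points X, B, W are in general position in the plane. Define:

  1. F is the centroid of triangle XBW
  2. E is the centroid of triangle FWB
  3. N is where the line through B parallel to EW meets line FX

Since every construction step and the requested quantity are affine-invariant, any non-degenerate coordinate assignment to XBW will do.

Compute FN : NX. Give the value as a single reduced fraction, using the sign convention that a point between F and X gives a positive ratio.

FN:NX = -2/5

Assign X = (0, 0), B = (1, 0), W = (0, 1) — the answer is frame-independent, so this choice is without loss of generality.
1. F is the centroid of triangle XBW ⇒ F = (1/3, 1/3)
2. E is the centroid of triangle FWB ⇒ E = (4/9, 4/9)
3. N is where the line through B parallel to EW meets line FX ⇒ N = (5/9, 5/9)
N = F + t·(X−F) with t = -2/3, so FN:NX = t:(1−t) = -2/3:5/3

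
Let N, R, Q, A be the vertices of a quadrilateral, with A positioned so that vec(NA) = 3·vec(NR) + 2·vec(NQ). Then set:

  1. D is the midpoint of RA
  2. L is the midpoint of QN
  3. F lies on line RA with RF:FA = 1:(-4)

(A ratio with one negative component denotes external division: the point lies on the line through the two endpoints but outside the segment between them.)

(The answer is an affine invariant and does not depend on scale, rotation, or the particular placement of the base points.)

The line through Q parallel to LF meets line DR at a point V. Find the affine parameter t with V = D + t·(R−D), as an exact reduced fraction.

t = 14/9

Set N = (0, 0), R = (1, 0), Q = (0, 1), A = (3, 2); any affine frame gives the same invariant.
1. D is the midpoint of RA ⇒ D = (2, 1)
2. L is the midpoint of QN ⇒ L = (0, 1/2)
3. F lies on line RA with RF:FA = 1:(-4) ⇒ F = (1/3, -2/3)
through Q parallel to LF: direction (1/3, -7/6); meets DR at V = (4/9, -5/9)
V = D + t·(R−D) with t = 14/9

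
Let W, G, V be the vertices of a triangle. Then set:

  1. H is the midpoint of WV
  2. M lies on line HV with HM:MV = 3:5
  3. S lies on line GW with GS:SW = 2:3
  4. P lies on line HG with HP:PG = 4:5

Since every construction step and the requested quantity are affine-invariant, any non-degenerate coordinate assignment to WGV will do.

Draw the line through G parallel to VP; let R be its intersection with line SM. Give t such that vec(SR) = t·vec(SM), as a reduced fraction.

t = -52/23

Assign W = (0, 0), G = (1, 0), V = (0, 1) — the answer is frame-independent, so this choice is without loss of generality.
1. H is the midpoint of WV ⇒ H = (0, 1/2)
2. M lies on line HV with HM:MV = 3:5 ⇒ M = (0, 11/16)
3. S lies on line GW with GS:SW = 2:3 ⇒ S = (3/5, 0)
4. P lies on line HG with HP:PG = 4:5 ⇒ P = (4/9, 5/18)
through G parallel to VP: direction (4/9, -13/18); meets SM at R = (45/23, -143/92)
R = S + t·(M−S) with t = -52/23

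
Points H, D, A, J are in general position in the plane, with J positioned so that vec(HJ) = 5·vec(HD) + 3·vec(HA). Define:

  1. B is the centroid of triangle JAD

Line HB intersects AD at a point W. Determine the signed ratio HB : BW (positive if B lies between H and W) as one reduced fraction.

HB:BW = -10/7

Choose coordinates H = (0, 0), D = (1, 0), A = (0, 1), J = (5, 3).
1. B is the centroid of triangle JAD ⇒ B = (2, 4/3)
line HB meets AD at W = (3/5, 2/5)
B = H + t·(W−H) with t = 10/3, so HB:BW = 10/3:-7/3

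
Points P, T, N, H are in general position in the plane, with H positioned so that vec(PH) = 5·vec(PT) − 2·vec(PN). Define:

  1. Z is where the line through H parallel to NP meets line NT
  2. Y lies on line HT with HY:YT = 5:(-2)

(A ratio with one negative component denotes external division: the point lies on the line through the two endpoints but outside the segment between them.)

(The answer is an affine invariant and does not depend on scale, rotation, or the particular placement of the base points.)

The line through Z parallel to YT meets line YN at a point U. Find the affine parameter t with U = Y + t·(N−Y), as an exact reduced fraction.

Set P = (0, 0), T = (1, 0), N = (0, 1), H = (5, -2); any affine frame gives the same invariant.
1. Z is where the line through H parallel to NP meets line NT ⇒ Z = (5, -4)
2. Y lies on line HT with HY:YT = 5:(-2) ⇒ Y = (-5/3, 4/3)
through Z parallel to YT: direction (8/3, -4/3); meets YN at U = (-25/3, 8/3)
U = Y + t·(N−Y) with t = -4

t = -4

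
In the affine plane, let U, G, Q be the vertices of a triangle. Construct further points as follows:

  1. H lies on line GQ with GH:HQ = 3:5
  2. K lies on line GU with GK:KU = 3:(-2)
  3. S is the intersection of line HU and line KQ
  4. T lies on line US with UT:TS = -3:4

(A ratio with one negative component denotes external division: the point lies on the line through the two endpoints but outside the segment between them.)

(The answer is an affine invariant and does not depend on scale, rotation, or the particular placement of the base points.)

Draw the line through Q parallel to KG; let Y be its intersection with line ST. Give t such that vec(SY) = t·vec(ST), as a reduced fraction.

t = 5/24

Assign U = (0, 0), G = (1, 0), Q = (0, 1) — the answer is frame-independent, so this choice is without loss of generality.
1. H lies on line GQ with GH:HQ = 3:5 ⇒ H = (5/8, 3/8)
2. K lies on line GU with GK:KU = 3:(-2) ⇒ K = (-2, 0)
3. S is the intersection of line HU and line KQ ⇒ S = (10, 6)
4. T lies on line US with UT:TS = -3:4 ⇒ T = (-30, -18)
through Q parallel to KG: direction (3, 0); meets ST at Y = (5/3, 1)
Y = S + t·(T−S) with t = 5/24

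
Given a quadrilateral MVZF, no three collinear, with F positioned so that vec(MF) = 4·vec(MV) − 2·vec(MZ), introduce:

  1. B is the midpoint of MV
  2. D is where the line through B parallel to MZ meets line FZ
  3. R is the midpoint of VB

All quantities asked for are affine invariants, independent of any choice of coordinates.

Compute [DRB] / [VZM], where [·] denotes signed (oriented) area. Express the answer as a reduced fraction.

Work in coordinates with M = (0, 0), V = (1, 0), Z = (0, 1), F = (4, -2).
1. B is the midpoint of MV ⇒ B = (1/2, 0)
2. D is where the line through B parallel to MZ meets line FZ ⇒ D = (1/2, 5/8)
3. R is the midpoint of VB ⇒ R = (3/4, 0)
2·[DRB] = -5/32, 2·[VZM] = 1
[DRB]:[VZM] = -5/32:1 = -5/32

[DRB]:[VZM] = -5/32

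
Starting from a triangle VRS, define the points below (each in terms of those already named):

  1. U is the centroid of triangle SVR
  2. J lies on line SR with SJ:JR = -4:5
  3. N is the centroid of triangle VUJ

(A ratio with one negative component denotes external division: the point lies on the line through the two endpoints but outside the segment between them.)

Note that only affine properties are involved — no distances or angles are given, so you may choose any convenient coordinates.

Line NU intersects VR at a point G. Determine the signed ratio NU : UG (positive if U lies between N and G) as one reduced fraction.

Set V = (0, 0), R = (1, 0), S = (0, 1); any affine frame gives the same invariant.
1. U is the centroid of triangle SVR ⇒ U = (1/3, 1/3)
2. J lies on line SR with SJ:JR = -4:5 ⇒ J = (-4, 5)
3. N is the centroid of triangle VUJ ⇒ N = (-11/9, 16/9)
line NU meets VR at G = (9/13, 0)
U = N + t·(G−N) with t = 13/16, so NU:UG = 13/16:3/16

NU:UG = 13/3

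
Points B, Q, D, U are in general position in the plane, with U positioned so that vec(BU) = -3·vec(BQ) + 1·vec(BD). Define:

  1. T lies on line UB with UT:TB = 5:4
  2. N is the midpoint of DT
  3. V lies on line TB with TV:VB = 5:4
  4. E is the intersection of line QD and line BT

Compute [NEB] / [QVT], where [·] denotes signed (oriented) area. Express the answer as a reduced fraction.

Work in coordinates with B = (0, 0), Q = (1, 0), D = (0, 1), U = (-3, 1).
1. T lies on line UB with UT:TB = 5:4 ⇒ T = (-4/3, 4/9)
2. N is the midpoint of DT ⇒ N = (-2/3, 13/18)
3. V lies on line TB with TV:VB = 5:4 ⇒ V = (-16/27, 16/81)
4. E is the intersection of line QD and line BT ⇒ E = (3/2, -1/2)
2·[NEB] = -3/4, 2·[QVT] = -20/81
[NEB]:[QVT] = -3/4:-20/81 = 243/80

[NEB]:[QVT] = 243/80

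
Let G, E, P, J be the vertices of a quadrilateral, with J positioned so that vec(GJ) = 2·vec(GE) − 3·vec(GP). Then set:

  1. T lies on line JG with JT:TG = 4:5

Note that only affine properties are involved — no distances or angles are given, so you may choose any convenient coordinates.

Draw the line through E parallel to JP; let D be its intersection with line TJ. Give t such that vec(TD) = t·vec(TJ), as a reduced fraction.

t = 13/4

Set G = (0, 0), E = (1, 0), P = (0, 1), J = (2, -3); any affine frame gives the same invariant.
1. T lies on line JG with JT:TG = 4:5 ⇒ T = (10/9, -5/3)
through E parallel to JP: direction (-2, 4); meets TJ at D = (4, -6)
D = T + t·(J−T) with t = 13/4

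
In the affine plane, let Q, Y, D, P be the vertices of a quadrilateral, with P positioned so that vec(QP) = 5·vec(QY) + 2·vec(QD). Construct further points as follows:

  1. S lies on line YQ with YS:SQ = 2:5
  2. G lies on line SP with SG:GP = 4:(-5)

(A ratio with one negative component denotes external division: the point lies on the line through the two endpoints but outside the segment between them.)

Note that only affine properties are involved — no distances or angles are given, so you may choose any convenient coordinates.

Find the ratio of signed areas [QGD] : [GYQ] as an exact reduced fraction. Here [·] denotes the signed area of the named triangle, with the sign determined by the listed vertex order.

Choose coordinates Q = (0, 0), Y = (1, 0), D = (0, 1), P = (5, 2).
1. S lies on line YQ with YS:SQ = 2:5 ⇒ S = (5/7, 0)
2. G lies on line SP with SG:GP = 4:(-5) ⇒ G = (-115/7, -8)
2·[QGD] = -115/7, 2·[GYQ] = 8
[QGD]:[GYQ] = -115/7:8 = -115/56

[QGD]:[GYQ] = -115/56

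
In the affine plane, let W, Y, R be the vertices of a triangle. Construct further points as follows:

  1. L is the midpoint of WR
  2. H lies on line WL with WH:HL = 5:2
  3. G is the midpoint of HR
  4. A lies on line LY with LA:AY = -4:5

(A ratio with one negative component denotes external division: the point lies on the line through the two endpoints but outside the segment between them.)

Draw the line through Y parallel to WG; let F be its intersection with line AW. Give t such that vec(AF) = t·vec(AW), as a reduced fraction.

Work in coordinates with W = (0, 0), Y = (1, 0), R = (0, 1).
1. L is the midpoint of WR ⇒ L = (0, 1/2)
2. H lies on line WL with WH:HL = 5:2 ⇒ H = (0, 5/14)
3. G is the midpoint of HR ⇒ G = (0, 19/28)
4. A lies on line LY with LA:AY = -4:5 ⇒ A = (-4, 5/2)
through Y parallel to WG: direction (0, 19/28); meets AW at F = (1, -5/8)
F = A + t·(W−A) with t = 5/4

t = 5/4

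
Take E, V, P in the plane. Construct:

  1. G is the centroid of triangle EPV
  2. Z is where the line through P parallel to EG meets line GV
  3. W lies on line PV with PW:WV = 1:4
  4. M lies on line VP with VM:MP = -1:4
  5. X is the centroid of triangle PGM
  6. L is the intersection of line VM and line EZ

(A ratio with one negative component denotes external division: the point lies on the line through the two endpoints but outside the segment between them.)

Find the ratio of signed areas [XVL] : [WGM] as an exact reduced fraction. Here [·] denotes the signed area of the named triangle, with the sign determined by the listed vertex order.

Assign E = (0, 0), V = (1, 0), P = (0, 1) — the answer is frame-independent, so this choice is without loss of generality.
1. G is the centroid of triangle EPV ⇒ G = (1/3, 1/3)
2. Z is where the line through P parallel to EG meets line GV ⇒ Z = (-1/3, 2/3)
3. W lies on line PV with PW:WV = 1:4 ⇒ W = (1/5, 4/5)
4. M lies on line VP with VM:MP = -1:4 ⇒ M = (4/3, -1/3)
5. X is the centroid of triangle PGM ⇒ X = (5/9, 1/3)
6. L is the intersection of line VM and line EZ ⇒ L = (-1, 2)
2·[XVL] = 2/9, 2·[WGM] = 17/45
[XVL]:[WGM] = 2/9:17/45 = 10/17

[XVL]:[WGM] = 10/17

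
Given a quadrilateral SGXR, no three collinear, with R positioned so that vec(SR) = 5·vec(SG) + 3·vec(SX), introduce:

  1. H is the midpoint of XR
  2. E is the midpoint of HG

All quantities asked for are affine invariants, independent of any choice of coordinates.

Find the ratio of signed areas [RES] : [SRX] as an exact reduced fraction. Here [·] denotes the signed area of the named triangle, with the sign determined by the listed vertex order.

[RES]:[SRX] = -1/20

Work in coordinates with S = (0, 0), G = (1, 0), X = (0, 1), R = (5, 3).
1. H is the midpoint of XR ⇒ H = (5/2, 2)
2. E is the midpoint of HG ⇒ E = (7/4, 1)
2·[RES] = -1/4, 2·[SRX] = 5
[RES]:[SRX] = -1/4:5 = -1/20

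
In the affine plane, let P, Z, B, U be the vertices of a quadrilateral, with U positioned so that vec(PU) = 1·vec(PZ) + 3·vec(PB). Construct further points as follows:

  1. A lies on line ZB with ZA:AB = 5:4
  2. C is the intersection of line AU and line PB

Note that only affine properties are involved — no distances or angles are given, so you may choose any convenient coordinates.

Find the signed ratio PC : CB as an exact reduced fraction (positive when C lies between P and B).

PC:CB = -7/12

Set P = (0, 0), Z = (1, 0), B = (0, 1), U = (1, 3); any affine frame gives the same invariant.
1. A lies on line ZB with ZA:AB = 5:4 ⇒ A = (4/9, 5/9)
2. C is the intersection of line AU and line PB ⇒ C = (0, -7/5)
C = P + t·(B−P) with t = -7/5, so PC:CB = t:(1−t) = -7/5:12/5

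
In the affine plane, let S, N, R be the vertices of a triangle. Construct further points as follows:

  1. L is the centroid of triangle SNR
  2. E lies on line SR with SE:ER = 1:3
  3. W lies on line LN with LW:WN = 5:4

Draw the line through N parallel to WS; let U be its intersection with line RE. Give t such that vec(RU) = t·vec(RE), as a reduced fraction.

t = 92/57

Work in coordinates with S = (0, 0), N = (1, 0), R = (0, 1).
1. L is the centroid of triangle SNR ⇒ L = (1/3, 1/3)
2. E lies on line SR with SE:ER = 1:3 ⇒ E = (0, 1/4)
3. W lies on line LN with LW:WN = 5:4 ⇒ W = (19/27, 4/27)
through N parallel to WS: direction (-19/27, -4/27); meets RE at U = (0, -4/19)
U = R + t·(E−R) with t = 92/57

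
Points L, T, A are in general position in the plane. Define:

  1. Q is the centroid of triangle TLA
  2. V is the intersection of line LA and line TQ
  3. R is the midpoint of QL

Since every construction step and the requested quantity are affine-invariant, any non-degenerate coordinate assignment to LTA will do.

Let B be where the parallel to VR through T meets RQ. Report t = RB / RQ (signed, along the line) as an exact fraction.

t = 3

Set L = (0, 0), T = (1, 0), A = (0, 1); any affine frame gives the same invariant.
1. Q is the centroid of triangle TLA ⇒ Q = (1/3, 1/3)
2. V is the intersection of line LA and line TQ ⇒ V = (0, 1/2)
3. R is the midpoint of QL ⇒ R = (1/6, 1/6)
through T parallel to VR: direction (1/6, -1/3); meets RQ at B = (2/3, 2/3)
B = R + t·(Q−R) with t = 3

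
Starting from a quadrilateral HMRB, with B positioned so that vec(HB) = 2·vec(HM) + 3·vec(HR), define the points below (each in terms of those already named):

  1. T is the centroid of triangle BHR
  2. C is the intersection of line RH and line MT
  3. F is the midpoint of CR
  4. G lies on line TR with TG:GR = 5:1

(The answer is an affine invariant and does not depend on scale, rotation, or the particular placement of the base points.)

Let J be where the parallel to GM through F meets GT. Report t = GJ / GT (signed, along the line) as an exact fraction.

t = 7/5

Choose coordinates H = (0, 0), M = (1, 0), R = (0, 1), B = (2, 3).
1. T is the centroid of triangle BHR ⇒ T = (2/3, 4/3)
2. C is the intersection of line RH and line MT ⇒ C = (0, 4)
3. F is the midpoint of CR ⇒ F = (0, 5/2)
4. G lies on line TR with TG:GR = 5:1 ⇒ G = (1/9, 19/18)
through F parallel to GM: direction (8/9, -19/18); meets GT at J = (8/9, 13/9)
J = G + t·(T−G) with t = 7/5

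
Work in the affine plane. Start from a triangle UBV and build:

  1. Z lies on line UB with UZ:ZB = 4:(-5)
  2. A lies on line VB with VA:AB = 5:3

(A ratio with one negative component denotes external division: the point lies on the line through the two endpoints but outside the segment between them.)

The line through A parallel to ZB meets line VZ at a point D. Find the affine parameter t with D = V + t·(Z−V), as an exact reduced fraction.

Set U = (0, 0), B = (1, 0), V = (0, 1); any affine frame gives the same invariant.
1. Z lies on line UB with UZ:ZB = 4:(-5) ⇒ Z = (-4, 0)
2. A lies on line VB with VA:AB = 5:3 ⇒ A = (5/8, 3/8)
through A parallel to ZB: direction (5, 0); meets VZ at D = (-5/2, 3/8)
D = V + t·(Z−V) with t = 5/8

t = 5/8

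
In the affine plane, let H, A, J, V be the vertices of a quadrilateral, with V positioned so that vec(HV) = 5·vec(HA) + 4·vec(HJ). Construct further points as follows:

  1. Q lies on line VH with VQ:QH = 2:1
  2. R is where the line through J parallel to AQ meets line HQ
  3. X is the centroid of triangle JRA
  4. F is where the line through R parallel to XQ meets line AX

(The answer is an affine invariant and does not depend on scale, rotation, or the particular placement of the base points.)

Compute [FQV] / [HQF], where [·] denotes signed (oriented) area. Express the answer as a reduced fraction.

Work in coordinates with H = (0, 0), A = (1, 0), J = (0, 1), V = (5, 4).
1. Q lies on line VH with VQ:QH = 2:1 ⇒ Q = (5/3, 4/3)
2. R is where the line through J parallel to AQ meets line HQ ⇒ R = (-5/6, -2/3)
3. X is the centroid of triangle JRA ⇒ X = (1/18, 1/9)
4. F is where the line through R parallel to XQ meets line AX ⇒ F = (25/144, 7/72)
2·[FQV] = -5/36, 2·[HQF] = -5/72
[FQV]:[HQF] = -5/36:-5/72 = 2

[FQV]:[HQF] = 2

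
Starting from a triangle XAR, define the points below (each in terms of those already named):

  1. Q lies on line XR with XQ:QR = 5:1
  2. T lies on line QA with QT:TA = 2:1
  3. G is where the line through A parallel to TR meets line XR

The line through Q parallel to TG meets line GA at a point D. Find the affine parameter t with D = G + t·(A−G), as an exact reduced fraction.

Work in coordinates with X = (0, 0), A = (1, 0), R = (0, 1).
1. Q lies on line XR with XQ:QR = 5:1 ⇒ Q = (0, 5/6)
2. T lies on line QA with QT:TA = 2:1 ⇒ T = (2/3, 5/18)
3. G is where the line through A parallel to TR meets line XR ⇒ G = (0, 13/12)
through Q parallel to TG: direction (-2/3, 29/36); meets GA at D = (-2, 13/4)
D = G + t·(A−G) with t = -2

t = -2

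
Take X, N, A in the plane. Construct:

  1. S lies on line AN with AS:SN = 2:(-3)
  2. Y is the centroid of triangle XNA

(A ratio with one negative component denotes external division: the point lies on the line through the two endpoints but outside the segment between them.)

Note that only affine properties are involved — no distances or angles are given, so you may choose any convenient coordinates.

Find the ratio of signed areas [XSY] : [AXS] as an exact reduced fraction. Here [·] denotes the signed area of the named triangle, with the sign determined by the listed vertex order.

[XSY]:[AXS] = 5/6

Set X = (0, 0), N = (1, 0), A = (0, 1); any affine frame gives the same invariant.
1. S lies on line AN with AS:SN = 2:(-3) ⇒ S = (-2, 3)
2. Y is the centroid of triangle XNA ⇒ Y = (1/3, 1/3)
2·[XSY] = -5/3, 2·[AXS] = -2
[XSY]:[AXS] = -5/3:-2 = 5/6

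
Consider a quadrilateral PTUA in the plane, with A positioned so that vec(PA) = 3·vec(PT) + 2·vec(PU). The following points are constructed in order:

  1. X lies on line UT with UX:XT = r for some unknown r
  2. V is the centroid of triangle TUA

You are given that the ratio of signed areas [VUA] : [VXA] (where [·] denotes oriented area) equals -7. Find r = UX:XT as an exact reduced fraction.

r = 4/3

Work in coordinates with P = (0, 0), T = (1, 0), U = (0, 1), A = (3, 2).
1. With UX:XT = r, write λ = r/(r+1) so X = U + λ·(T−U); X is affine-linear in λ
2. V is the centroid of triangle TUA ⇒ V = (4/3, 1)
Every point depending on X is an affine combination of X and λ-independent points, so each such coordinate is linear in λ; the λ² term in each signed area is a multiple of (T−U)×(T−U) = 0, so 2·[VUA] and 2·[VXA] are each linear in λ. Evaluating at λ=0 and λ=1:
  2·[VUA] = -4/3,   2·[VXA] = 8/3·λ − 4/3
So [VUA]:[VXA] = (-4/3) / (8/3·λ − 4/3). Setting this equal to -7:
  -4/3 = -7·(8/3·λ − 4/3)  ⇒  λ = 4/7
Then r = λ/(1−λ) = (4/7)/(3/7) = 4/3. Check: with r = 4/3, X = (4/7, 3/7) and [VUA]:[VXA] = -7 as required.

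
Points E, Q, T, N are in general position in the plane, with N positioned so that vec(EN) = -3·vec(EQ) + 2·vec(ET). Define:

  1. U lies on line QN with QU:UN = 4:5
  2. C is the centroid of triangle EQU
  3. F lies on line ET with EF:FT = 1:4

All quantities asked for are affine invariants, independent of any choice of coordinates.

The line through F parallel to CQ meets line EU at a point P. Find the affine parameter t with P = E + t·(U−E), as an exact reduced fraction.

t = 5/16

Assign E = (0, 0), Q = (1, 0), T = (0, 1), N = (-3, 2) — the answer is frame-independent, so this choice is without loss of generality.
1. U lies on line QN with QU:UN = 4:5 ⇒ U = (-7/9, 8/9)
2. C is the centroid of triangle EQU ⇒ C = (2/27, 8/27)
3. F lies on line ET with EF:FT = 1:4 ⇒ F = (0, 1/5)
through F parallel to CQ: direction (25/27, -8/27); meets EU at P = (-35/144, 5/18)
P = E + t·(U−E) with t = 5/16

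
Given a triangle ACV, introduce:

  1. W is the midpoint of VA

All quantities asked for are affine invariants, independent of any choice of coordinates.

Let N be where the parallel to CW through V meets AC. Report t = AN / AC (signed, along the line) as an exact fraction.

Assign A = (0, 0), C = (1, 0), V = (0, 1) — the answer is frame-independent, so this choice is without loss of generality.
1. W is the midpoint of VA ⇒ W = (0, 1/2)
through V parallel to CW: direction (-1, 1/2); meets AC at N = (2, 0)
N = A + t·(C−A) with t = 2

t = 2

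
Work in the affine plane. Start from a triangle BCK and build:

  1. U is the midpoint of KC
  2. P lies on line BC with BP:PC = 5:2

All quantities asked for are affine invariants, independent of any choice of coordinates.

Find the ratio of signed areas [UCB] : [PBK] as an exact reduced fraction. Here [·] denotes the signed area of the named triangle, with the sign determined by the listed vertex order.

[UCB]:[PBK] = 7/10

Work in coordinates with B = (0, 0), C = (1, 0), K = (0, 1).
1. U is the midpoint of KC ⇒ U = (1/2, 1/2)
2. P lies on line BC with BP:PC = 5:2 ⇒ P = (5/7, 0)
2·[UCB] = -1/2, 2·[PBK] = -5/7
[UCB]:[PBK] = -1/2:-5/7 = 7/10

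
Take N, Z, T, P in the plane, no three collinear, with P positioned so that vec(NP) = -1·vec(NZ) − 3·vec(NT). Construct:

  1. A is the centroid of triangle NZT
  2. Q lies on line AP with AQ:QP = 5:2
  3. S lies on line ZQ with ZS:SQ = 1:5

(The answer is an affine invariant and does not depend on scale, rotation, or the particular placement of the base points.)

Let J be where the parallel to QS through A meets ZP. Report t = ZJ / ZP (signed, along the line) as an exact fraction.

Work in coordinates with N = (0, 0), Z = (1, 0), T = (0, 1), P = (-1, -3).
1. A is the centroid of triangle NZT ⇒ A = (1/3, 1/3)
2. Q lies on line AP with AQ:QP = 5:2 ⇒ Q = (-13/21, -43/21)
3. S lies on line ZQ with ZS:SQ = 1:5 ⇒ S = (46/63, -43/126)
through A parallel to QS: direction (85/63, 215/126); meets ZP at J = (6, 15/2)
J = Z + t·(P−Z) with t = -5/2

t = -5/2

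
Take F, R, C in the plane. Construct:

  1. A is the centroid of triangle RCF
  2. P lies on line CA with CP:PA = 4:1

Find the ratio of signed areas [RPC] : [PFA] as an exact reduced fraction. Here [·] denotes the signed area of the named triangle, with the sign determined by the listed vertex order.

[RPC]:[PFA] = -4

Set F = (0, 0), R = (1, 0), C = (0, 1); any affine frame gives the same invariant.
1. A is the centroid of triangle RCF ⇒ A = (1/3, 1/3)
2. P lies on line CA with CP:PA = 4:1 ⇒ P = (4/15, 7/15)
2·[RPC] = -4/15, 2·[PFA] = 1/15
[RPC]:[PFA] = -4/15:1/15 = -4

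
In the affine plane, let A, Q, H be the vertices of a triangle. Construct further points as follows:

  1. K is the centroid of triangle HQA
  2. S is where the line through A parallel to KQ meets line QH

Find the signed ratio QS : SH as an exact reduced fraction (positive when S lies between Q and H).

QS:SH = -1/2

Assign A = (0, 0), Q = (1, 0), H = (0, 1) — the answer is frame-independent, so this choice is without loss of generality.
1. K is the centroid of triangle HQA ⇒ K = (1/3, 1/3)
2. S is where the line through A parallel to KQ meets line QH ⇒ S = (2, -1)
S = Q + t·(H−Q) with t = -1, so QS:SH = t:(1−t) = -1:2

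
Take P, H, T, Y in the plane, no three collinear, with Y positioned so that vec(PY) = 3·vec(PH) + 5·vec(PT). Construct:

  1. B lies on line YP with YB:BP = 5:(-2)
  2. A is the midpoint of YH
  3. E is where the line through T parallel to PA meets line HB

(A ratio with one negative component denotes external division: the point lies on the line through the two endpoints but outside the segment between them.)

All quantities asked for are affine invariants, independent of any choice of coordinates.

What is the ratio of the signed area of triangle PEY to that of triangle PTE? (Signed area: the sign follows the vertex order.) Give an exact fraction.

[PEY]:[PTE] = -55/38

Work in coordinates with P = (0, 0), H = (1, 0), T = (0, 1), Y = (3, 5).
1. B lies on line YP with YB:BP = 5:(-2) ⇒ B = (-2, -10/3)
2. A is the midpoint of YH ⇒ A = (2, 5/2)
3. E is where the line through T parallel to PA meets line HB ⇒ E = (-76/5, -18)
2·[PEY] = -22, 2·[PTE] = 76/5
[PEY]:[PTE] = -22:76/5 = -55/38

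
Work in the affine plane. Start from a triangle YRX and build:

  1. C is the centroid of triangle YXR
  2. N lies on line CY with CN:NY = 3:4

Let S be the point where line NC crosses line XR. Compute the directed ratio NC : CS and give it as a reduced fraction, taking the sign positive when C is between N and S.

Choose coordinates Y = (0, 0), R = (1, 0), X = (0, 1).
1. C is the centroid of triangle YXR ⇒ C = (1/3, 1/3)
2. N lies on line CY with CN:NY = 3:4 ⇒ N = (4/21, 4/21)
line NC meets XR at S = (1/2, 1/2)
C = N + t·(S−N) with t = 6/13, so NC:CS = 6/13:7/13

NC:CS = 6/7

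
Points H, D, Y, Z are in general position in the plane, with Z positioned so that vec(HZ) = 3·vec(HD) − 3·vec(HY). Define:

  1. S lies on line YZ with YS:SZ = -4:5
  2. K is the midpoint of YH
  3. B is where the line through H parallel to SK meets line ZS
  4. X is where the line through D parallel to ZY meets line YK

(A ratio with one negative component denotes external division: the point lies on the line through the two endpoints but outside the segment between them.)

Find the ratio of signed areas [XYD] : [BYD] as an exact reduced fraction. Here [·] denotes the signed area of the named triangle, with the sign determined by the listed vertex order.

Choose coordinates H = (0, 0), D = (1, 0), Y = (0, 1), Z = (3, -3).
1. S lies on line YZ with YS:SZ = -4:5 ⇒ S = (-12, 17)
2. K is the midpoint of YH ⇒ K = (0, 1/2)
3. B is where the line through H parallel to SK meets line ZS ⇒ B = (-24, 33)
4. X is where the line through D parallel to ZY meets line YK ⇒ X = (0, 4/3)
2·[XYD] = 1/3, 2·[BYD] = 8
[XYD]:[BYD] = 1/3:8 = 1/24

[XYD]:[BYD] = 1/24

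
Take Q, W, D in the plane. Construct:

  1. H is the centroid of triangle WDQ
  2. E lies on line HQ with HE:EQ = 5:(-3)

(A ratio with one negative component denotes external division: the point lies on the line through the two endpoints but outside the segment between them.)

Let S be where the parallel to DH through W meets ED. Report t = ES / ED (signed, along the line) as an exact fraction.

Assign Q = (0, 0), W = (1, 0), D = (0, 1) — the answer is frame-independent, so this choice is without loss of generality.
1. H is the centroid of triangle WDQ ⇒ H = (1/3, 1/3)
2. E lies on line HQ with HE:EQ = 5:(-3) ⇒ E = (-1/2, -1/2)
through W parallel to DH: direction (1/3, -2/3); meets ED at S = (1/5, 8/5)
S = E + t·(D−E) with t = 7/5

t = 7/5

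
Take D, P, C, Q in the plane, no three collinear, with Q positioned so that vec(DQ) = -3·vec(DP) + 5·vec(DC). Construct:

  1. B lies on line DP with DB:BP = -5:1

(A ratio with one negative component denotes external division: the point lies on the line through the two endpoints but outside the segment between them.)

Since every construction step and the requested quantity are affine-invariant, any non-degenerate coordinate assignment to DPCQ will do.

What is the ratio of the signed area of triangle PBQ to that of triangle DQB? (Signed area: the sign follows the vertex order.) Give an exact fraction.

[PBQ]:[DQB] = -1/5

Set D = (0, 0), P = (1, 0), C = (0, 1), Q = (-3, 5); any affine frame gives the same invariant.
1. B lies on line DP with DB:BP = -5:1 ⇒ B = (5/4, 0)
2·[PBQ] = 5/4, 2·[DQB] = -25/4
[PBQ]:[DQB] = 5/4:-25/4 = -1/5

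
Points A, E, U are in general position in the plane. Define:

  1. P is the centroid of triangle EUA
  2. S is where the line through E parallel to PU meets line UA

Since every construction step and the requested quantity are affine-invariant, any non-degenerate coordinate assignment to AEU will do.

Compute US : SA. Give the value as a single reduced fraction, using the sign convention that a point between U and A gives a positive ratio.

US:SA = -1/2

Set A = (0, 0), E = (1, 0), U = (0, 1); any affine frame gives the same invariant.
1. P is the centroid of triangle EUA ⇒ P = (1/3, 1/3)
2. S is where the line through E parallel to PU meets line UA ⇒ S = (0, 2)
S = U + t·(A−U) with t = -1, so US:SA = t:(1−t) = -1:2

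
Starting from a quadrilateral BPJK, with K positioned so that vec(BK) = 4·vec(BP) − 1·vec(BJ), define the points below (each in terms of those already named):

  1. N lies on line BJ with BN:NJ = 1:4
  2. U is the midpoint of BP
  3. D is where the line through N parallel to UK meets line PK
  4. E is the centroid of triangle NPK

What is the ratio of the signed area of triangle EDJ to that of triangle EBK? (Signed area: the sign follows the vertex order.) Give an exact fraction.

Choose coordinates B = (0, 0), P = (1, 0), J = (0, 1), K = (4, -1).
1. N lies on line BJ with BN:NJ = 1:4 ⇒ N = (0, 1/5)
2. U is the midpoint of BP ⇒ U = (1/2, 0)
3. D is where the line through N parallel to UK meets line PK ⇒ D = (14/5, -3/5)
4. E is the centroid of triangle NPK ⇒ E = (5/3, -4/15)
2·[EDJ] = 22/25, 2·[EBK] = 3/5
[EDJ]:[EBK] = 22/25:3/5 = 22/15

[EDJ]:[EBK] = 22/15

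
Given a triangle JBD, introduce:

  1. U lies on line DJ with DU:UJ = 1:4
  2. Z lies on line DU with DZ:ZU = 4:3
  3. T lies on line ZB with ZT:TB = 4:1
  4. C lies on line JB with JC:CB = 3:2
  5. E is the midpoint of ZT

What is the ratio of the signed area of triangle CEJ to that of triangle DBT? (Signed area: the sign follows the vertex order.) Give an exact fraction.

Choose coordinates J = (0, 0), B = (1, 0), D = (0, 1).
1. U lies on line DJ with DU:UJ = 1:4 ⇒ U = (0, 4/5)
2. Z lies on line DU with DZ:ZU = 4:3 ⇒ Z = (0, 31/35)
3. T lies on line ZB with ZT:TB = 4:1 ⇒ T = (4/5, 31/175)
4. C lies on line JB with JC:CB = 3:2 ⇒ C = (3/5, 0)
5. E is the midpoint of ZT ⇒ E = (2/5, 93/175)
2·[CEJ] = 279/875, 2·[DBT] = -4/175
[CEJ]:[DBT] = 279/875:-4/175 = -279/20

[CEJ]:[DBT] = -279/20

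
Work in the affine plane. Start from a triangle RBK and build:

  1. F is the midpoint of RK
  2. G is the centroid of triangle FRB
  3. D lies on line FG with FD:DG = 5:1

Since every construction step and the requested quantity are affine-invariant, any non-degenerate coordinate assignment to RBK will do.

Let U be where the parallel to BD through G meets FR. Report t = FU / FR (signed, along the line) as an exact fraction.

Work in coordinates with R = (0, 0), B = (1, 0), K = (0, 1).
1. F is the midpoint of RK ⇒ F = (0, 1/2)
2. G is the centroid of triangle FRB ⇒ G = (1/3, 1/6)
3. D lies on line FG with FD:DG = 5:1 ⇒ D = (5/18, 2/9)
through G parallel to BD: direction (-13/18, 2/9); meets FR at U = (0, 7/26)
U = F + t·(R−F) with t = 6/13

t = 6/13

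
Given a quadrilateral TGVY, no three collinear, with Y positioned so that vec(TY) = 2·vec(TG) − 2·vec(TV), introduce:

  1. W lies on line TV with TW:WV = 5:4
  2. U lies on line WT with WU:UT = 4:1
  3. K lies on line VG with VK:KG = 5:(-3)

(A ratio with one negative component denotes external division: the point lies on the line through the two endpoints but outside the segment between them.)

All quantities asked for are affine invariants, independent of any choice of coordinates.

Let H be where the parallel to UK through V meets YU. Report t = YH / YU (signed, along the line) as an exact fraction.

Work in coordinates with T = (0, 0), G = (1, 0), V = (0, 1), Y = (2, -2).
1. W lies on line TV with TW:WV = 5:4 ⇒ W = (0, 5/9)
2. U lies on line WT with WU:UT = 4:1 ⇒ U = (0, 1/9)
3. K lies on line VG with VK:KG = 5:(-3) ⇒ K = (5/2, -3/2)
through V parallel to UK: direction (5/2, -29/18); meets YU at H = (-80/37, 797/333)
H = Y + t·(U−Y) with t = 77/37

t = 77/37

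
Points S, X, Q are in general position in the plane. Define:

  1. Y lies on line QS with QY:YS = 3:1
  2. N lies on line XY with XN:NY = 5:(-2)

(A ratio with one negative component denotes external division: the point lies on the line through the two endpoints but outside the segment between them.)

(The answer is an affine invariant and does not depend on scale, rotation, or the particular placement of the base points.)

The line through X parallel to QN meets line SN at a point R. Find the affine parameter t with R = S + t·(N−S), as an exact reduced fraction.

t = -7/8

Assign S = (0, 0), X = (1, 0), Q = (0, 1) — the answer is frame-independent, so this choice is without loss of generality.
1. Y lies on line QS with QY:YS = 3:1 ⇒ Y = (0, 1/4)
2. N lies on line XY with XN:NY = 5:(-2) ⇒ N = (-2/3, 5/12)
through X parallel to QN: direction (-2/3, -7/12); meets SN at R = (7/12, -35/96)
R = S + t·(N−S) with t = -7/8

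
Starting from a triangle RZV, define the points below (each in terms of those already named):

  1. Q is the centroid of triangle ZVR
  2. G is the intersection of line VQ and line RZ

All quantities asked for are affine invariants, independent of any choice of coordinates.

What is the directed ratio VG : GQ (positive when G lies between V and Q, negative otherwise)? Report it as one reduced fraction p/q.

VG:GQ = -3

Work in coordinates with R = (0, 0), Z = (1, 0), V = (0, 1).
1. Q is the centroid of triangle ZVR ⇒ Q = (1/3, 1/3)
2. G is the intersection of line VQ and line RZ ⇒ G = (1/2, 0)
G = V + t·(Q−V) with t = 3/2, so VG:GQ = t:(1−t) = 3/2:-1/2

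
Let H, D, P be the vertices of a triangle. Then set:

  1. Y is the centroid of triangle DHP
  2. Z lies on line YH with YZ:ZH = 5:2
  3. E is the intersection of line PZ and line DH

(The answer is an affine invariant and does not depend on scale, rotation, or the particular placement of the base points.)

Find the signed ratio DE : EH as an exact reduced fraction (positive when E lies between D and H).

Choose coordinates H = (0, 0), D = (1, 0), P = (0, 1).
1. Y is the centroid of triangle DHP ⇒ Y = (1/3, 1/3)
2. Z lies on line YH with YZ:ZH = 5:2 ⇒ Z = (2/21, 2/21)
3. E is the intersection of line PZ and line DH ⇒ E = (2/19, 0)
E = D + t·(H−D) with t = 17/19, so DE:EH = t:(1−t) = 17/19:2/19

DE:EH = 17/2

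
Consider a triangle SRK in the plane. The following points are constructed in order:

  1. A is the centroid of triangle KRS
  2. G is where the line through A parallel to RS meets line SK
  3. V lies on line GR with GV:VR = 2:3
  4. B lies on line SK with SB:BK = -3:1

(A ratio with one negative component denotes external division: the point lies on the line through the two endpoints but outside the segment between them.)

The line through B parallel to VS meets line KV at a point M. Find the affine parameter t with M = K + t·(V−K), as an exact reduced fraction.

t = -1/2

Assign S = (0, 0), R = (1, 0), K = (0, 1) — the answer is frame-independent, so this choice is without loss of generality.
1. A is the centroid of triangle KRS ⇒ A = (1/3, 1/3)
2. G is where the line through A parallel to RS meets line SK ⇒ G = (0, 1/3)
3. V lies on line GR with GV:VR = 2:3 ⇒ V = (2/5, 1/5)
4. B lies on line SK with SB:BK = -3:1 ⇒ B = (0, 3/2)
through B parallel to VS: direction (-2/5, -1/5); meets KV at M = (-1/5, 7/5)
M = K + t·(V−K) with t = -1/2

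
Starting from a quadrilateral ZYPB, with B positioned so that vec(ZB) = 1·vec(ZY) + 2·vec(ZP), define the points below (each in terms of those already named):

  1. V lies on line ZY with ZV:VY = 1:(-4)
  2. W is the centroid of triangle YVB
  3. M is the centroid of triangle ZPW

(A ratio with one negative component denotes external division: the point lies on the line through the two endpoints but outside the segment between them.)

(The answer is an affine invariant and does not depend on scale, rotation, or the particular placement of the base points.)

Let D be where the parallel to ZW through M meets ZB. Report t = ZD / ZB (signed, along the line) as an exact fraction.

t = 5/12

Choose coordinates Z = (0, 0), Y = (1, 0), P = (0, 1), B = (1, 2).
1. V lies on line ZY with ZV:VY = 1:(-4) ⇒ V = (-1/3, 0)
2. W is the centroid of triangle YVB ⇒ W = (5/9, 2/3)
3. M is the centroid of triangle ZPW ⇒ M = (5/27, 5/9)
through M parallel to ZW: direction (5/9, 2/3); meets ZB at D = (5/12, 5/6)
D = Z + t·(B−Z) with t = 5/12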